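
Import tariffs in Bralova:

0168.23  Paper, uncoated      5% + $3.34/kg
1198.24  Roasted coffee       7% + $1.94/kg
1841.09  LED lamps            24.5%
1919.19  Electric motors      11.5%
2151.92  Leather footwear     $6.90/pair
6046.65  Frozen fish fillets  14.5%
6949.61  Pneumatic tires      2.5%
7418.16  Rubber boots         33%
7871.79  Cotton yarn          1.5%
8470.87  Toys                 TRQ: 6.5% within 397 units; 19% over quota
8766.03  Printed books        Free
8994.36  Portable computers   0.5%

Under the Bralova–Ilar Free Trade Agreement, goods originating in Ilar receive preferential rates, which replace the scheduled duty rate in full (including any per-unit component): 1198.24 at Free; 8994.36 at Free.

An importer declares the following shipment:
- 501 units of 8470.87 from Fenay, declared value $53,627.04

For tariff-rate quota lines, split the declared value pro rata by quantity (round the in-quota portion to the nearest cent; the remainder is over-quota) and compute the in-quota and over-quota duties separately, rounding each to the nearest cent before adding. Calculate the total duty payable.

$4,877.28

Line 1 (8470.87, Fenay, 501 units, $53,627.04):
Code 8470.87 is under a tariff-rate quota (threshold 397 units). In-quota: 397 units at 6.5%; over-quota: 104 units at 19%.
Pro-rata value split: in-quota = $53,627.04 × 397/501 = $42,494.88; over-quota = $53,627.04 − $42,494.88 = $11,132.16.
In-quota duty = $42,494.88 × 6.5% = $2,762.17. Over-quota duty = $11,132.16 × 19% = $2,115.11.
Line duty = $2,762.17 + $2,115.11 = $4,877.28.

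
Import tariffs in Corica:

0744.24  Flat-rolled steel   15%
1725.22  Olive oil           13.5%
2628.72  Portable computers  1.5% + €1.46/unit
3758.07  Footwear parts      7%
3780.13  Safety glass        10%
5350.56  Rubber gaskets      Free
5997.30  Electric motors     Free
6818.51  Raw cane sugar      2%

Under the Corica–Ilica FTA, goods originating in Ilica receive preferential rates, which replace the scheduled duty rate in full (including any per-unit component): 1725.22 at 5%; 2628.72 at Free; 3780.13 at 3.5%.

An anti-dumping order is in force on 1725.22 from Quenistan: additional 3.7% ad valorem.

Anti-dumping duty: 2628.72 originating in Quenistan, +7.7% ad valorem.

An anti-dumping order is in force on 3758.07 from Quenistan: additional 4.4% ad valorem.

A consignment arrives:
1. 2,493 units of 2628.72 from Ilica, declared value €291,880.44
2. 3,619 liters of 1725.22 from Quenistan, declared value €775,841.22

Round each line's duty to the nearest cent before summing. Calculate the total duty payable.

€133,444.69

Line 1 (2628.72, Ilica, 2,493 units, €291,880.44):
Base rate for 2628.72 is 1.5% + €1.46/unit.
Origin Ilica qualifies under the Corica–Ilica agreement and 2628.72 is covered: preferential rate Free applies instead.
The additional-duty order on 2628.72 targets Quenistan, not Ilica; it does not apply.
Duty = €291,880.44 × 0% = €0.00.
Line 2 (1725.22, Quenistan, 3,619 liters, €775,841.22):
Base rate for 1725.22 is 13.5%.
1725.22 has an FTA preferential rate, but origin Quenistan is not Ilica; base rate stands.
Additional duty on 1725.22 from Quenistan: +3.7%. Applied ad valorem rate: 13.5% + 3.7% = 17.2%.
Duty = €775,841.22 × 17.2% = €133,444.69.
Total = €0.00 + €133,444.69 = €133,444.69.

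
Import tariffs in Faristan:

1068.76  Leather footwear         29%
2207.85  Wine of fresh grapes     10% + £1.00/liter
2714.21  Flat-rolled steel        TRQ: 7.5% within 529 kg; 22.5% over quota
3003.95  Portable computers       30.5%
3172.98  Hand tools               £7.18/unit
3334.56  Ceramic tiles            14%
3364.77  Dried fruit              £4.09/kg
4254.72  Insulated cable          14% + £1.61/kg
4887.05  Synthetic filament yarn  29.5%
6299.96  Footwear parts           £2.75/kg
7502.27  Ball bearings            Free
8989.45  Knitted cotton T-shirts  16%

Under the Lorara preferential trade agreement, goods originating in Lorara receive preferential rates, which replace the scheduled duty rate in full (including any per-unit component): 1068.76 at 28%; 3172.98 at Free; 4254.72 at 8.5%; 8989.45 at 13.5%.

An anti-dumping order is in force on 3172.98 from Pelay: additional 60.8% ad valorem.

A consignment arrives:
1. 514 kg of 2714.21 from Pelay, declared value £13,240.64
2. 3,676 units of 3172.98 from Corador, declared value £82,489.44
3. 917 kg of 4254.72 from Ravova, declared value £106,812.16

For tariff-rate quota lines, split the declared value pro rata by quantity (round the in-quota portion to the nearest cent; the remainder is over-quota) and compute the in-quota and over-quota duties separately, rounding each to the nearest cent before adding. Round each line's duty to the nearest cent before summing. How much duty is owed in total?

Line 1 (2714.21, Pelay, 514 kg, £13,240.64):
Code 2714.21 is under a tariff-rate quota (threshold 529 kg). Quantity 514 kg is within the quota, so the in-quota rate 7.5% applies to the full value.
Duty = £13,240.64 × 7.5% = £993.05.
Line 2 (3172.98, Corador, 3,676 units, £82,489.44):
Base rate for 3172.98 is £7.18/unit.
3172.98 has an FTA preferential rate, but origin Corador is not Lorara; base rate stands.
The additional-duty order on 3172.98 targets Pelay, not Corador; it does not apply.
Duty = 3,676 × £7.18 = £26,393.68.
Line 3 (4254.72, Ravova, 917 kg, £106,812.16):
Base rate for 4254.72 is 14% + £1.61/kg.
4254.72 has an FTA preferential rate, but origin Ravova is not Lorara; base rate stands.
Duty = £106,812.16 × 14% + 917 × £1.61 = £16,430.07.
Total = £993.05 + £26,393.68 + £16,430.07 = £43,816.80.

£43,816.80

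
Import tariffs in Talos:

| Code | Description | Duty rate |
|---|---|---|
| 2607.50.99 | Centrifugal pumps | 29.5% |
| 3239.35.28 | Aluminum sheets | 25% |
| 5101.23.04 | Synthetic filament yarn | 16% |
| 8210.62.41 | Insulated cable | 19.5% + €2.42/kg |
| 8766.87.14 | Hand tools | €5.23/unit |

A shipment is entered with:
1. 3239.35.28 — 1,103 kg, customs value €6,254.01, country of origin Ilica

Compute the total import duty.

€1,563.50

Line 1 (3239.35.28, Ilica, 1,103 kg, €6,254.01):
Base rate for 3239.35.28 is 25%.
Duty = €6,254.01 × 25% = €1,563.50.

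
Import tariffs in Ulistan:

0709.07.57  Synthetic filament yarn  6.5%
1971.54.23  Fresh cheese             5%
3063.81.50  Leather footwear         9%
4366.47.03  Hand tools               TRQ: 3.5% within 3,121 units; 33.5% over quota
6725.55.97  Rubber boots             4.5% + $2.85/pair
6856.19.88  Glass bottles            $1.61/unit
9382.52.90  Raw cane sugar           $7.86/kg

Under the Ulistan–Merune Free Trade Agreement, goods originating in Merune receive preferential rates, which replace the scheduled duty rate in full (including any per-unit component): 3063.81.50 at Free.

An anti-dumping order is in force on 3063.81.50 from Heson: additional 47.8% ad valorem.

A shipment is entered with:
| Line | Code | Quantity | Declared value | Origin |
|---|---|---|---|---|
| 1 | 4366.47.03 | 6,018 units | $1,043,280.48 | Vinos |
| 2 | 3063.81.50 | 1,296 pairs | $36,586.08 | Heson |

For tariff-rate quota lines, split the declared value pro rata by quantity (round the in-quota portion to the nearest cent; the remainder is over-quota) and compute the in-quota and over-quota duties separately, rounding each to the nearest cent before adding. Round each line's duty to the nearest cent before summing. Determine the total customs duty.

Line 1 (4366.47.03, Vinos, 6,018 units, $1,043,280.48):
Code 4366.47.03 is under a tariff-rate quota (threshold 3,121 units). In-quota: 3,121 units at 3.5%; over-quota: 2,897 units at 33.5%.
Pro-rata value split: in-quota = $1,043,280.48 × 3,121/6,018 = $541,056.56; over-quota = $1,043,280.48 − $541,056.56 = $502,223.92.
In-quota duty = $541,056.56 × 3.5% = $18,936.98. Over-quota duty = $502,223.92 × 33.5% = $168,245.01.
Line duty = $18,936.98 + $168,245.01 = $187,181.99.
Line 2 (3063.81.50, Heson, 1,296 pairs, $36,586.08):
Base rate for 3063.81.50 is 9%.
3063.81.50 has an FTA preferential rate, but origin Heson is not Merune; base rate stands.
Additional duty on 3063.81.50 from Heson: +47.8%. Applied ad valorem rate: 9% + 47.8% = 56.8%.
Duty = $36,586.08 × 56.8% = $20,780.89.
Total = $187,181.99 + $20,780.89 = $207,962.88.

$207,962.88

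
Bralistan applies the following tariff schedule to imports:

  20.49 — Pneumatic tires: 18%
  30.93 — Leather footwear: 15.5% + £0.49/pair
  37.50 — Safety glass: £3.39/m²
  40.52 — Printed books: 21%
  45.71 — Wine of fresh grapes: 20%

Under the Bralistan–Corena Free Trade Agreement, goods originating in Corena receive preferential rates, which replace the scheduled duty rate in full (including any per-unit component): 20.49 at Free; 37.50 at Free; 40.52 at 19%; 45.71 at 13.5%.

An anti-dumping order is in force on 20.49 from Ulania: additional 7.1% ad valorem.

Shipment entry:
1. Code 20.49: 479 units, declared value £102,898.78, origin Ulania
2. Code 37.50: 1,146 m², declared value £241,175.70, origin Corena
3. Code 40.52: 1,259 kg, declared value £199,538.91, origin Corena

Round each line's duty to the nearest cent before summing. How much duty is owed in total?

Line 1 (20.49, Ulania, 479 units, £102,898.78):
Base rate for 20.49 is 18%.
20.49 has an FTA preferential rate, but origin Ulania is not Corena; base rate stands.
Additional duty on 20.49 from Ulania: +7.1%. Applied ad valorem rate: 18% + 7.1% = 25.1%.
Duty = £102,898.78 × 25.1% = £25,827.59.
Line 2 (37.50, Corena, 1,146 m², £241,175.70):
Base rate for 37.50 is £3.39/m².
Origin Corena qualifies under the Bralistan–Corena agreement and 37.50 is covered: preferential rate Free applies instead.
Duty = £241,175.70 × 0% = £0.00.
Line 3 (40.52, Corena, 1,259 kg, £199,538.91):
Base rate for 40.52 is 21%.
Origin Corena qualifies under the Bralistan–Corena agreement and 40.52 is covered: preferential rate 19% applies instead.
Duty = £199,538.91 × 19% = £37,912.39.
Total = £25,827.59 + £0.00 + £37,912.39 = £63,739.98.

£63,739.98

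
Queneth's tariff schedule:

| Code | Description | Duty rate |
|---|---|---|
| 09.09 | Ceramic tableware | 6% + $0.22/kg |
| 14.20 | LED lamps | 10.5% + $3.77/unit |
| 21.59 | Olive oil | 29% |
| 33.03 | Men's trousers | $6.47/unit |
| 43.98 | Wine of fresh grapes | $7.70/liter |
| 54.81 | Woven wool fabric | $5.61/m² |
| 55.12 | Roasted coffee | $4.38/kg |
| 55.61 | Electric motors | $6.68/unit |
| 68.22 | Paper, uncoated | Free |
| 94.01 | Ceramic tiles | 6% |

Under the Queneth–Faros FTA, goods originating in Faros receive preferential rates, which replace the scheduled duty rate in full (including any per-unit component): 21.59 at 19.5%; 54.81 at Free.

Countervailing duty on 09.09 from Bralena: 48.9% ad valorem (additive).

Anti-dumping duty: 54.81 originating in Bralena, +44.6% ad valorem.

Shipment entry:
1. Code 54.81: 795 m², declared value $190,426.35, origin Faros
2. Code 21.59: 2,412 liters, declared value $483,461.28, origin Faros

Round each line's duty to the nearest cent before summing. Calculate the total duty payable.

Line 1 (54.81, Faros, 795 m², $190,426.35):
Base rate for 54.81 is $5.61/m².
Origin Faros qualifies under the Queneth–Faros agreement and 54.81 is covered: preferential rate Free applies instead.
The additional-duty order on 54.81 targets Bralena, not Faros; it does not apply.
Duty = $190,426.35 × 0% = $0.00.
Line 2 (21.59, Faros, 2,412 liters, $483,461.28):
Base rate for 21.59 is 29%.
Origin Faros qualifies under the Queneth–Faros agreement and 21.59 is covered: preferential rate 19.5% applies instead.
Duty = $483,461.28 × 19.5% = $94,274.95.
Total = $0.00 + $94,274.95 = $94,274.95.

$94,274.95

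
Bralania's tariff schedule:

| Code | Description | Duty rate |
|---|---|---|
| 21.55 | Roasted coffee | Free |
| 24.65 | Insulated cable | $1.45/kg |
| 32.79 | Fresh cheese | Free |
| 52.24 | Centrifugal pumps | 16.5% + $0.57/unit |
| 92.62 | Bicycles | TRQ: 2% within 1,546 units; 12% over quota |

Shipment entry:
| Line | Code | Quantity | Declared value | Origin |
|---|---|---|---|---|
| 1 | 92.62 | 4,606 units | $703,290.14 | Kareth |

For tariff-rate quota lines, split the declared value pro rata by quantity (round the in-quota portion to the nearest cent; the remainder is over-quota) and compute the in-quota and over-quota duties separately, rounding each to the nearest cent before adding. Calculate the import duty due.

$60,788.94

Line 1 (92.62, Kareth, 4,606 units, $703,290.14):
Code 92.62 is under a tariff-rate quota (threshold 1,546 units). In-quota: 1,546 units at 2%; over-quota: 3,060 units at 12%.
Pro-rata value split: in-quota = $703,290.14 × 1,546/4,606 = $236,058.74; over-quota = $703,290.14 − $236,058.74 = $467,231.40.
In-quota duty = $236,058.74 × 2% = $4,721.17. Over-quota duty = $467,231.40 × 12% = $56,067.77.
Line duty = $4,721.17 + $56,067.77 = $60,788.94.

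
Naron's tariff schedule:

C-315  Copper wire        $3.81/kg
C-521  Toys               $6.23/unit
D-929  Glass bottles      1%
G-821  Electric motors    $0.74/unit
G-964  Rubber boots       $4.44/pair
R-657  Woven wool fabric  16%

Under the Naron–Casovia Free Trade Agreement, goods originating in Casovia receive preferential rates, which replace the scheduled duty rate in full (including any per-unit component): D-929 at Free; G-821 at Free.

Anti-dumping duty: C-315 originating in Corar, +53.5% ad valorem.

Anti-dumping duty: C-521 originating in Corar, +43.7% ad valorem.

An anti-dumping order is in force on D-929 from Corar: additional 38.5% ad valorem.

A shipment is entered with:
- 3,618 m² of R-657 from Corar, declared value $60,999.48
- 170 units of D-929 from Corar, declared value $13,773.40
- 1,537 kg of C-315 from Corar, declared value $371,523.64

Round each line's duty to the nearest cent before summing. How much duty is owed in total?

$219,821.53

Line 1 (R-657, Corar, 3,618 m², $60,999.48):
Base rate for R-657 is 16%.
Duty = $60,999.48 × 16% = $9,759.92.
Line 2 (D-929, Corar, 170 units, $13,773.40):
Base rate for D-929 is 1%.
D-929 has an FTA preferential rate, but origin Corar is not Casovia; base rate stands.
Additional duty on D-929 from Corar: +38.5%. Applied ad valorem rate: 1% + 38.5% = 39.5%.
Duty = $13,773.40 × 39.5% = $5,440.49.
Line 3 (C-315, Corar, 1,537 kg, $371,523.64):
Base rate for C-315 is $3.81/kg.
Additional duty on C-315 from Corar: +53.5% ad valorem. Applied ad valorem rate = 53.5%.
Duty = $371,523.64 × 53.5% + 1,537 × $3.81 = $204,621.12.
Total = $9,759.92 + $5,440.49 + $204,621.12 = $219,821.53.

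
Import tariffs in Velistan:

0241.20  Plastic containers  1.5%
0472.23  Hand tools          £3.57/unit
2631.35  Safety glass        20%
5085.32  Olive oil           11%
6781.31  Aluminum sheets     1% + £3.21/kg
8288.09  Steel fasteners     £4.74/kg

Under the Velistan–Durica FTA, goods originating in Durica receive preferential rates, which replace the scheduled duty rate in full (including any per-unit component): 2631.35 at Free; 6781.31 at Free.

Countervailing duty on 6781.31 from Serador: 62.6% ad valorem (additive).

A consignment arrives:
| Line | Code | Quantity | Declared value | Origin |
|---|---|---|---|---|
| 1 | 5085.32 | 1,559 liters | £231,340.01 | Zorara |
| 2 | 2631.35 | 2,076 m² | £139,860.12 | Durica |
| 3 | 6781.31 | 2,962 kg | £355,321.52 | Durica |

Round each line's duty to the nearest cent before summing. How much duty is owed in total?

Line 1 (5085.32, Zorara, 1,559 liters, £231,340.01):
Base rate for 5085.32 is 11%.
Duty = £231,340.01 × 11% = £25,447.40.
Line 2 (2631.35, Durica, 2,076 m², £139,860.12):
Base rate for 2631.35 is 20%.
Origin Durica qualifies under the Velistan–Durica agreement and 2631.35 is covered: preferential rate Free applies instead.
Duty = £139,860.12 × 0% = £0.00.
Line 3 (6781.31, Durica, 2,962 kg, £355,321.52):
Base rate for 6781.31 is 1% + £3.21/kg.
Origin Durica qualifies under the Velistan–Durica agreement and 6781.31 is covered: preferential rate Free applies instead.
The additional-duty order on 6781.31 targets Serador, not Durica; it does not apply.
Duty = £355,321.52 × 0% = £0.00.
Total = £25,447.40 + £0.00 + £0.00 = £25,447.40.

£25,447.40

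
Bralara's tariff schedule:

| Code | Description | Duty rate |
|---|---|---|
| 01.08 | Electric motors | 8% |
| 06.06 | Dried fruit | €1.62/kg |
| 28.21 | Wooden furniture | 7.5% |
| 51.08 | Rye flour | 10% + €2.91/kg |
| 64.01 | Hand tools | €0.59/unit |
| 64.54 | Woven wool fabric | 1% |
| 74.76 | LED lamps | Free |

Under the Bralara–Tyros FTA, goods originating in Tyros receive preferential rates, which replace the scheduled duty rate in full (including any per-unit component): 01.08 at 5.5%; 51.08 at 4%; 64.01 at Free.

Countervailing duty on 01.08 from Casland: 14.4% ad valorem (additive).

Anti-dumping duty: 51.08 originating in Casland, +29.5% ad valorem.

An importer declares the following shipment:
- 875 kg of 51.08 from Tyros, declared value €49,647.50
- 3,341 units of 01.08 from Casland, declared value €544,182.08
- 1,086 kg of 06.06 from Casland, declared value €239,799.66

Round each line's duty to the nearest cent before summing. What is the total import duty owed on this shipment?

€125,642.01

Line 1 (51.08, Tyros, 875 kg, €49,647.50):
Base rate for 51.08 is 10% + €2.91/kg.
Origin Tyros qualifies under the Bralara–Tyros agreement and 51.08 is covered: preferential rate 4% applies instead.
The additional-duty order on 51.08 targets Casland, not Tyros; it does not apply.
Duty = €49,647.50 × 4% = €1,985.90.
Line 2 (01.08, Casland, 3,341 units, €544,182.08):
Base rate for 01.08 is 8%.
01.08 has an FTA preferential rate, but origin Casland is not Tyros; base rate stands.
Additional duty on 01.08 from Casland: +14.4%. Applied ad valorem rate: 8% + 14.4% = 22.4%.
Duty = €544,182.08 × 22.4% = €121,896.79.
Line 3 (06.06, Casland, 1,086 kg, €239,799.66):
Base rate for 06.06 is €1.62/kg.
Duty = 1,086 × €1.62 = €1,759.32.
Total = €1,985.90 + €121,896.79 + €1,759.32 = €125,642.01.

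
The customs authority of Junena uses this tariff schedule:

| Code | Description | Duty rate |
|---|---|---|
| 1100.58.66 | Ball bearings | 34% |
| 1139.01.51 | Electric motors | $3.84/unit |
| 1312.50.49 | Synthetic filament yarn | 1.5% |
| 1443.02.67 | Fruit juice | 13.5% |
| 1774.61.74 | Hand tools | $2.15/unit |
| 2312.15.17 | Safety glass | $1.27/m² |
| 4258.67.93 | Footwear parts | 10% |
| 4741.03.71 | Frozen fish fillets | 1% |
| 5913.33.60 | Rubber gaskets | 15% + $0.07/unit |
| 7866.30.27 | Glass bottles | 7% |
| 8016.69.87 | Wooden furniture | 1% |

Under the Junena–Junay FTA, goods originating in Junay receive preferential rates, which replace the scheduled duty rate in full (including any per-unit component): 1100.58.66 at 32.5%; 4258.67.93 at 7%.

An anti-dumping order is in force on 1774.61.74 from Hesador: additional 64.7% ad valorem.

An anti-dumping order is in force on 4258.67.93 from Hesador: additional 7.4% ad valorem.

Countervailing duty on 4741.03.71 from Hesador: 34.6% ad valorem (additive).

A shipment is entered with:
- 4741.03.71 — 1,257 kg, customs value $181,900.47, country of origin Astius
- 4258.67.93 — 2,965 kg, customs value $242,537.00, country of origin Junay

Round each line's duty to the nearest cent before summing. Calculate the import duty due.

$18,796.59

Line 1 (4741.03.71, Astius, 1,257 kg, $181,900.47):
Base rate for 4741.03.71 is 1%.
The additional-duty order on 4741.03.71 targets Hesador, not Astius; it does not apply.
Duty = $181,900.47 × 1% = $1,819.00.
Line 2 (4258.67.93, Junay, 2,965 kg, $242,537.00):
Base rate for 4258.67.93 is 10%.
Origin Junay qualifies under the Junena–Junay agreement and 4258.67.93 is covered: preferential rate 7% applies instead.
The additional-duty order on 4258.67.93 targets Hesador, not Junay; it does not apply.
Duty = $242,537.00 × 7% = $16,977.59.
Total = $1,819.00 + $16,977.59 = $18,796.59.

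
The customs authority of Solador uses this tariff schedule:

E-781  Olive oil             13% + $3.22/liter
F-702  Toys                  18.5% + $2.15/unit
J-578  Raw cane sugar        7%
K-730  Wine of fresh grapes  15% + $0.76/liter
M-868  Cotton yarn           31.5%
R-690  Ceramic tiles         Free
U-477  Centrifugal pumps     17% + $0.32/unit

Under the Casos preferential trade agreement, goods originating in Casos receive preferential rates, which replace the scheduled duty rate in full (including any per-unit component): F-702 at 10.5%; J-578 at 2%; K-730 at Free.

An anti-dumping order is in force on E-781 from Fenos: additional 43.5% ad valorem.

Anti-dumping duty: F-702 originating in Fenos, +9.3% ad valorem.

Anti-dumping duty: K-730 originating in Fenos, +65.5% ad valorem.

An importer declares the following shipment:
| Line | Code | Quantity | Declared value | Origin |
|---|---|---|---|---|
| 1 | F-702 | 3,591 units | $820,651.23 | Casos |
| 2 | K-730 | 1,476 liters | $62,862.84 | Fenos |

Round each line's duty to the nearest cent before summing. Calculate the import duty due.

Line 1 (F-702, Casos, 3,591 units, $820,651.23):
Base rate for F-702 is 18.5% + $2.15/unit.
Origin Casos qualifies under the Solador–Casos agreement and F-702 is covered: preferential rate 10.5% applies instead.
The additional-duty order on F-702 targets Fenos, not Casos; it does not apply.
Duty = $820,651.23 × 10.5% = $86,168.38.
Line 2 (K-730, Fenos, 1,476 liters, $62,862.84):
Base rate for K-730 is 15% + $0.76/liter.
K-730 has an FTA preferential rate, but origin Fenos is not Casos; base rate stands.
Additional duty on K-730 from Fenos: +65.5%. Applied ad valorem rate: 15% + 65.5% = 80.5%.
Duty = $62,862.84 × 80.5% + 1,476 × $0.76 = $51,726.35.
Total = $86,168.38 + $51,726.35 = $137,894.73.

$137,894.73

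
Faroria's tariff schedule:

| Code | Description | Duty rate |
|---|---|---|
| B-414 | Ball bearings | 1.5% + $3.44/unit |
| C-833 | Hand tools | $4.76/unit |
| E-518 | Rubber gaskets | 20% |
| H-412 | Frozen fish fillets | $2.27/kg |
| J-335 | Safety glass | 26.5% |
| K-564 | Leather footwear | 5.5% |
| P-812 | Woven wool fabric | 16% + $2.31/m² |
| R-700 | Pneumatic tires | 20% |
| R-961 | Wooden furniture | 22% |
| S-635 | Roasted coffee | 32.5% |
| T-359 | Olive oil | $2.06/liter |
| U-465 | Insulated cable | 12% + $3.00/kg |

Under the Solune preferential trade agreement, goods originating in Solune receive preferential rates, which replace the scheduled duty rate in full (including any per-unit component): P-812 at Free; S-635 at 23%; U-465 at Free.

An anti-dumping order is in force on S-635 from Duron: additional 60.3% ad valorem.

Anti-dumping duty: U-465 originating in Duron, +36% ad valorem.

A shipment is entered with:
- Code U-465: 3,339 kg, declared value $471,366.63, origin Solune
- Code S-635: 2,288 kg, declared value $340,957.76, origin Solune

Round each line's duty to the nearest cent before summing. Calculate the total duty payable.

Line 1 (U-465, Solune, 3,339 kg, $471,366.63):
Base rate for U-465 is 12% + $3.00/kg.
Origin Solune qualifies under the Faroria–Solune agreement and U-465 is covered: preferential rate Free applies instead.
The additional-duty order on U-465 targets Duron, not Solune; it does not apply.
Duty = $471,366.63 × 0% = $0.00.
Line 2 (S-635, Solune, 2,288 kg, $340,957.76):
Base rate for S-635 is 32.5%.
Origin Solune qualifies under the Faroria–Solune agreement and S-635 is covered: preferential rate 23% applies instead.
The additional-duty order on S-635 targets Duron, not Solune; it does not apply.
Duty = $340,957.76 × 23% = $78,420.28.
Total = $0.00 + $78,420.28 = $78,420.28.

$78,420.28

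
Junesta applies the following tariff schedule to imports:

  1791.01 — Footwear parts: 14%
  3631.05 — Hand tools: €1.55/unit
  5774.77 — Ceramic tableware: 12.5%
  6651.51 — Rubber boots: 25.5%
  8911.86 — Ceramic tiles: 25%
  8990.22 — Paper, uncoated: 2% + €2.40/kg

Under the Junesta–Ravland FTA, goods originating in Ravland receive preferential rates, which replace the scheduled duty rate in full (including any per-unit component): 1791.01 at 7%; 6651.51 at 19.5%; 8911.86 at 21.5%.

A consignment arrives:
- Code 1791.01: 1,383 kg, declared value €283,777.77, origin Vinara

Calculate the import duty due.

€39,728.89

Line 1 (1791.01, Vinara, 1,383 kg, €283,777.77):
Base rate for 1791.01 is 14%.
1791.01 has an FTA preferential rate, but origin Vinara is not Ravland; base rate stands.
Duty = €283,777.77 × 14% = €39,728.89.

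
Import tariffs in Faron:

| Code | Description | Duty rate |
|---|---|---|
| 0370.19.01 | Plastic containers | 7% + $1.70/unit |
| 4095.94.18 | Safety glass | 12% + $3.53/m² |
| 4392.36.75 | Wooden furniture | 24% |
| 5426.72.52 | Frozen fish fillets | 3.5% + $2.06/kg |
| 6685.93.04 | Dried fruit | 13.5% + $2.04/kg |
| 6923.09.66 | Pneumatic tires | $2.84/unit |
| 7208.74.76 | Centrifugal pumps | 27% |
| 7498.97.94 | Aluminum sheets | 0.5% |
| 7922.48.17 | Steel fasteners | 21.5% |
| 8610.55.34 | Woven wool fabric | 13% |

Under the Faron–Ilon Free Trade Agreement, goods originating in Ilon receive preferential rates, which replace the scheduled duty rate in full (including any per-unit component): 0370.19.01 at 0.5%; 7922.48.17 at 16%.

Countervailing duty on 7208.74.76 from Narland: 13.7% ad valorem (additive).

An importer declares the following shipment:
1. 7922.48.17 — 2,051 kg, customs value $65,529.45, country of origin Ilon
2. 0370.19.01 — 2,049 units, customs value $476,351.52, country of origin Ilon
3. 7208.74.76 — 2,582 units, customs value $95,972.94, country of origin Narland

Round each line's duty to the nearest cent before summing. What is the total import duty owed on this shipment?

$51,927.46

Line 1 (7922.48.17, Ilon, 2,051 kg, $65,529.45):
Base rate for 7922.48.17 is 21.5%.
Origin Ilon qualifies under the Faron–Ilon agreement and 7922.48.17 is covered: preferential rate 16% applies instead.
Duty = $65,529.45 × 16% = $10,484.71.
Line 2 (0370.19.01, Ilon, 2,049 units, $476,351.52):
Base rate for 0370.19.01 is 7% + $1.70/unit.
Origin Ilon qualifies under the Faron–Ilon agreement and 0370.19.01 is covered: preferential rate 0.5% applies instead.
Duty = $476,351.52 × 0.5% = $2,381.76.
Line 3 (7208.74.76, Narland, 2,582 units, $95,972.94):
Base rate for 7208.74.76 is 27%.
Additional duty on 7208.74.76 from Narland: +13.7%. Applied ad valorem rate: 27% + 13.7% = 40.7%.
Duty = $95,972.94 × 40.7% = $39,060.99.
Total = $10,484.71 + $2,381.76 + $39,060.99 = $51,927.46.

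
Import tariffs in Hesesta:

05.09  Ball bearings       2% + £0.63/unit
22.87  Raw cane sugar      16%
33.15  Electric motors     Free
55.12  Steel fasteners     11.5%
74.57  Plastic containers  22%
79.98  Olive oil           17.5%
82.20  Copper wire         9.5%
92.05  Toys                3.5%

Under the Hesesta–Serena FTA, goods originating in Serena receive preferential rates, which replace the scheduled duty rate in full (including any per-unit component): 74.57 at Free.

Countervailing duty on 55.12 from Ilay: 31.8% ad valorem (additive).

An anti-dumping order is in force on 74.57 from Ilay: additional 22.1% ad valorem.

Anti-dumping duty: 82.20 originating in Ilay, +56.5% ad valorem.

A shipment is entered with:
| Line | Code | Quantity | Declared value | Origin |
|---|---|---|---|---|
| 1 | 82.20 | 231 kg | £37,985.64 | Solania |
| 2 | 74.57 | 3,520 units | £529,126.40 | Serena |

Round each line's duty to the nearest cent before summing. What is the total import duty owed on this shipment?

£3,608.64

Line 1 (82.20, Solania, 231 kg, £37,985.64):
Base rate for 82.20 is 9.5%.
The additional-duty order on 82.20 targets Ilay, not Solania; it does not apply.
Duty = £37,985.64 × 9.5% = £3,608.64.
Line 2 (74.57, Serena, 3,520 units, £529,126.40):
Base rate for 74.57 is 22%.
Origin Serena qualifies under the Hesesta–Serena agreement and 74.57 is covered: preferential rate Free applies instead.
The additional-duty order on 74.57 targets Ilay, not Serena; it does not apply.
Duty = £529,126.40 × 0% = £0.00.
Total = £3,608.64 + £0.00 = £3,608.64.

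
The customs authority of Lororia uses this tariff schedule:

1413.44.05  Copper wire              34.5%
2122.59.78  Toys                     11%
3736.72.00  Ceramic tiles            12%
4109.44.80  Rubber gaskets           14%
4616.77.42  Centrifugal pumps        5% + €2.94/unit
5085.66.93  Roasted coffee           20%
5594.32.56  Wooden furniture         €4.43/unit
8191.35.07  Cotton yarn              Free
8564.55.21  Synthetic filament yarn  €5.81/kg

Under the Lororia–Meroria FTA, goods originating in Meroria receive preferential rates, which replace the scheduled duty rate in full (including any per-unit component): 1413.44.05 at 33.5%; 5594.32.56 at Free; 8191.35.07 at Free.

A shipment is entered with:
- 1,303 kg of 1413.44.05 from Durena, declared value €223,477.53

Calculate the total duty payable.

Line 1 (1413.44.05, Durena, 1,303 kg, €223,477.53):
Base rate for 1413.44.05 is 34.5%.
1413.44.05 has an FTA preferential rate, but origin Durena is not Meroria; base rate stands.
Duty = €223,477.53 × 34.5% = €77,099.75.

€77,099.75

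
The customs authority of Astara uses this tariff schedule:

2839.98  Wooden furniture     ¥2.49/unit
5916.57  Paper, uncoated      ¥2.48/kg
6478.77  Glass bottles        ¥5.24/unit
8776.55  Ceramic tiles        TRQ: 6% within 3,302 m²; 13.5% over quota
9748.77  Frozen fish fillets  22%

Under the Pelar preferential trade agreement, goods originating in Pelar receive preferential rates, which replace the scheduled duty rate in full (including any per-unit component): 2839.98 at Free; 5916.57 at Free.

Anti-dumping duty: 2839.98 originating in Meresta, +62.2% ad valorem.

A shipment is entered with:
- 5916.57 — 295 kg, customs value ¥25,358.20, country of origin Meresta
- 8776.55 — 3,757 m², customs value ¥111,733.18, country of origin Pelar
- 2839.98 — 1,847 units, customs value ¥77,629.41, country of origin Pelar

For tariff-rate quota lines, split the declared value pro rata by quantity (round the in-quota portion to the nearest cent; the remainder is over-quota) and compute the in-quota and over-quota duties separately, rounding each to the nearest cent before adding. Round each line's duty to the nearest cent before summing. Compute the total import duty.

Line 1 (5916.57, Meresta, 295 kg, ¥25,358.20):
Base rate for 5916.57 is ¥2.48/kg.
5916.57 has an FTA preferential rate, but origin Meresta is not Pelar; base rate stands.
Duty = 295 × ¥2.48 = ¥731.60.
Line 2 (8776.55, Pelar, 3,757 m², ¥111,733.18):
Code 8776.55 is under a tariff-rate quota (threshold 3,302 m²). In-quota: 3,302 m² at 6%; over-quota: 455 m² at 13.5%.
Pro-rata value split: in-quota = ¥111,733.18 × 3,302/3,757 = ¥98,201.48; over-quota = ¥111,733.18 − ¥98,201.48 = ¥13,531.70.
In-quota duty = ¥98,201.48 × 6% = ¥5,892.09. Over-quota duty = ¥13,531.70 × 13.5% = ¥1,826.78.
Line duty = ¥5,892.09 + ¥1,826.78 = ¥7,718.87.
Line 3 (2839.98, Pelar, 1,847 units, ¥77,629.41):
Base rate for 2839.98 is ¥2.49/unit.
Origin Pelar qualifies under the Astara–Pelar agreement and 2839.98 is covered: preferential rate Free applies instead.
The additional-duty order on 2839.98 targets Meresta, not Pelar; it does not apply.
Duty = ¥77,629.41 × 0% = ¥0.00.
Total = ¥731.60 + ¥7,718.87 + ¥0.00 = ¥8,450.47.

¥8,450.47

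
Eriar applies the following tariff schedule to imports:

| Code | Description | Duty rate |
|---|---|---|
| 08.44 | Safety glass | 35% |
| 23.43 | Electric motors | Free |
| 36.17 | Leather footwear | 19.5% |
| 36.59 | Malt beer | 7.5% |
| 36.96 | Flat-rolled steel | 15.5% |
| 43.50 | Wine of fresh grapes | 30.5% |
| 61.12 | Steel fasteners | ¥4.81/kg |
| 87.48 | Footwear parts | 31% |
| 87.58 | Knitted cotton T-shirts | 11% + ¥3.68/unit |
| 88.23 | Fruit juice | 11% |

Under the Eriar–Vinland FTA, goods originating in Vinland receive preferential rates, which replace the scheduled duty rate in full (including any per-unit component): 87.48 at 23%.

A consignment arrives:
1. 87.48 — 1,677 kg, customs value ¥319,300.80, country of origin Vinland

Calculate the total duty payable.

¥73,439.18

Line 1 (87.48, Vinland, 1,677 kg, ¥319,300.80):
Base rate for 87.48 is 31%.
Origin Vinland qualifies under the Eriar–Vinland agreement and 87.48 is covered: preferential rate 23% applies instead.
Duty = ¥319,300.80 × 23% = ¥73,439.18.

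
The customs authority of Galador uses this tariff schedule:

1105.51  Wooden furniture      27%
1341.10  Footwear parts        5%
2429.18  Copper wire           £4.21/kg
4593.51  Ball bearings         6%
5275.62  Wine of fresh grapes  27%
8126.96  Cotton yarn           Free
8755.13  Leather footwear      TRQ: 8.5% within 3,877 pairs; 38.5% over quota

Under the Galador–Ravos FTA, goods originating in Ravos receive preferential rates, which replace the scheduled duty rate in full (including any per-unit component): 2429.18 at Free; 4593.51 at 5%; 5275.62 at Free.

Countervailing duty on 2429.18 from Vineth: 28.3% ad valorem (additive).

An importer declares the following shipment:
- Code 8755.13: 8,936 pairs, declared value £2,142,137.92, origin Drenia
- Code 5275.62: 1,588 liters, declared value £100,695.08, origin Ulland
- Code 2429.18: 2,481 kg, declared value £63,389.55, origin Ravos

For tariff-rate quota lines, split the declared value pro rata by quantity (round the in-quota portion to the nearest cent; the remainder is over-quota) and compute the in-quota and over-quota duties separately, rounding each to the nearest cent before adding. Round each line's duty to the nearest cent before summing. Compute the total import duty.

Line 1 (8755.13, Drenia, 8,936 pairs, £2,142,137.92):
Code 8755.13 is under a tariff-rate quota (threshold 3,877 pairs). In-quota: 3,877 pairs at 8.5%; over-quota: 5,059 pairs at 38.5%.
Pro-rata value split: in-quota = £2,142,137.92 × 3,877/8,936 = £929,394.44; over-quota = £2,142,137.92 − £929,394.44 = £1,212,743.48.
In-quota duty = £929,394.44 × 8.5% = £78,998.53. Over-quota duty = £1,212,743.48 × 38.5% = £466,906.24.
Line duty = £78,998.53 + £466,906.24 = £545,904.77.
Line 2 (5275.62, Ulland, 1,588 liters, £100,695.08):
Base rate for 5275.62 is 27%.
5275.62 has an FTA preferential rate, but origin Ulland is not Ravos; base rate stands.
Duty = £100,695.08 × 27% = £27,187.67.
Line 3 (2429.18, Ravos, 2,481 kg, £63,389.55):
Base rate for 2429.18 is £4.21/kg.
Origin Ravos qualifies under the Galador–Ravos agreement and 2429.18 is covered: preferential rate Free applies instead.
The additional-duty order on 2429.18 targets Vineth, not Ravos; it does not apply.
Duty = £63,389.55 × 0% = £0.00.
Total = £545,904.77 + £27,187.67 + £0.00 = £573,092.44.

£573,092.44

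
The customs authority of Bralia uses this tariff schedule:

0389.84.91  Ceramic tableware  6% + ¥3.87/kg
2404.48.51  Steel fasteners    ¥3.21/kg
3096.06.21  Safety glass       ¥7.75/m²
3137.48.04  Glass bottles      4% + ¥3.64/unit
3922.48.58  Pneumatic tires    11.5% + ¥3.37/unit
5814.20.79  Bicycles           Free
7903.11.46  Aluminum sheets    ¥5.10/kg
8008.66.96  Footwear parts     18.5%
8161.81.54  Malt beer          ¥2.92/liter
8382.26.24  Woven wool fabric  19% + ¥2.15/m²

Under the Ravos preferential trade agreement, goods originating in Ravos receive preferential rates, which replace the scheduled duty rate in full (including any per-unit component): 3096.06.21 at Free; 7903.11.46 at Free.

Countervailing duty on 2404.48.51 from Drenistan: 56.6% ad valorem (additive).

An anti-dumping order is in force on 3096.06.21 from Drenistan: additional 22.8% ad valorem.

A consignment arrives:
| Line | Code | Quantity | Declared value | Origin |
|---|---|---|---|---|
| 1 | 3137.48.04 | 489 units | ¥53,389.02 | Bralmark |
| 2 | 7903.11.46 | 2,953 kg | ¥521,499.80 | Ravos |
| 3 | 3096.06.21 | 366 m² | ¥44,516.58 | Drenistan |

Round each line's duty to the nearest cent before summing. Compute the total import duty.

¥16,901.80

Line 1 (3137.48.04, Bralmark, 489 units, ¥53,389.02):
Base rate for 3137.48.04 is 4% + ¥3.64/unit.
Duty = ¥53,389.02 × 4% + 489 × ¥3.64 = ¥3,915.52.
Line 2 (7903.11.46, Ravos, 2,953 kg, ¥521,499.80):
Base rate for 7903.11.46 is ¥5.10/kg.
Origin Ravos qualifies under the Bralia–Ravos agreement and 7903.11.46 is covered: preferential rate Free applies instead.
Duty = ¥521,499.80 × 0% = ¥0.00.
Line 3 (3096.06.21, Drenistan, 366 m², ¥44,516.58):
Base rate for 3096.06.21 is ¥7.75/m².
3096.06.21 has an FTA preferential rate, but origin Drenistan is not Ravos; base rate stands.
Additional duty on 3096.06.21 from Drenistan: +22.8% ad valorem. Applied ad valorem rate = 22.8%.
Duty = ¥44,516.58 × 22.8% + 366 × ¥7.75 = ¥12,986.28.
Total = ¥3,915.52 + ¥0.00 + ¥12,986.28 = ¥16,901.80.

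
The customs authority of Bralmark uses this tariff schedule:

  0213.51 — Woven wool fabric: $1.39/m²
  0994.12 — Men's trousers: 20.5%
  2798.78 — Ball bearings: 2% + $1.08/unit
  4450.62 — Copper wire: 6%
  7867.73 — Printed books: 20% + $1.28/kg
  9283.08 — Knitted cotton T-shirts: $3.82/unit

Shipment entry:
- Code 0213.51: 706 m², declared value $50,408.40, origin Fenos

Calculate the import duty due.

Line 1 (0213.51, Fenos, 706 m², $50,408.40):
Base rate for 0213.51 is $1.39/m².
Duty = 706 × $1.39 = $981.34.

$981.34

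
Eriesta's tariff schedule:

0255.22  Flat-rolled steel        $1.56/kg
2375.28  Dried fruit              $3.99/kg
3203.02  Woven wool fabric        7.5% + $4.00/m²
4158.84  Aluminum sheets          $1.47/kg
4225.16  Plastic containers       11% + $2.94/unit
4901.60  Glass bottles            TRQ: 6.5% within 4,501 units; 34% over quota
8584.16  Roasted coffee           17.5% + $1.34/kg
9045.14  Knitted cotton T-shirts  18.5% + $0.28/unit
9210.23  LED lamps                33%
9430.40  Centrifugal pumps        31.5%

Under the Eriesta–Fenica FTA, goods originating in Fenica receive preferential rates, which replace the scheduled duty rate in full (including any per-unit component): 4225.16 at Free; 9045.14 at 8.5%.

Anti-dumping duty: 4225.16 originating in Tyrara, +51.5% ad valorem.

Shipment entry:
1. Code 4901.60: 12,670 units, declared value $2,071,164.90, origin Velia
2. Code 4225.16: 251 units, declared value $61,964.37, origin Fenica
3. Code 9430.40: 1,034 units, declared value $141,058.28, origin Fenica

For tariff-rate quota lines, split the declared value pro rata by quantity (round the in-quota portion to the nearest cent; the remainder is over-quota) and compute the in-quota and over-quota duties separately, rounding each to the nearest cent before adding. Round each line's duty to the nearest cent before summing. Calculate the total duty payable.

Line 1 (4901.60, Velia, 12,670 units, $2,071,164.90):
Code 4901.60 is under a tariff-rate quota (threshold 4,501 units). In-quota: 4,501 units at 6.5%; over-quota: 8,169 units at 34%.
Pro-rata value split: in-quota = $2,071,164.90 × 4,501/12,670 = $735,778.47; over-quota = $2,071,164.90 − $735,778.47 = $1,335,386.43.
In-quota duty = $735,778.47 × 6.5% = $47,825.60. Over-quota duty = $1,335,386.43 × 34% = $454,031.39.
Line duty = $47,825.60 + $454,031.39 = $501,856.99.
Line 2 (4225.16, Fenica, 251 units, $61,964.37):
Base rate for 4225.16 is 11% + $2.94/unit.
Origin Fenica qualifies under the Eriesta–Fenica agreement and 4225.16 is covered: preferential rate Free applies instead.
The additional-duty order on 4225.16 targets Tyrara, not Fenica; it does not apply.
Duty = $61,964.37 × 0% = $0.00.
Line 3 (9430.40, Fenica, 1,034 units, $141,058.28):
Base rate for 9430.40 is 31.5%.
Origin Fenica is the FTA partner but 9430.40 is not on the preference list; base rate stands.
Duty = $141,058.28 × 31.5% = $44,433.36.
Total = $501,856.99 + $0.00 + $44,433.36 = $546,290.35.

$546,290.35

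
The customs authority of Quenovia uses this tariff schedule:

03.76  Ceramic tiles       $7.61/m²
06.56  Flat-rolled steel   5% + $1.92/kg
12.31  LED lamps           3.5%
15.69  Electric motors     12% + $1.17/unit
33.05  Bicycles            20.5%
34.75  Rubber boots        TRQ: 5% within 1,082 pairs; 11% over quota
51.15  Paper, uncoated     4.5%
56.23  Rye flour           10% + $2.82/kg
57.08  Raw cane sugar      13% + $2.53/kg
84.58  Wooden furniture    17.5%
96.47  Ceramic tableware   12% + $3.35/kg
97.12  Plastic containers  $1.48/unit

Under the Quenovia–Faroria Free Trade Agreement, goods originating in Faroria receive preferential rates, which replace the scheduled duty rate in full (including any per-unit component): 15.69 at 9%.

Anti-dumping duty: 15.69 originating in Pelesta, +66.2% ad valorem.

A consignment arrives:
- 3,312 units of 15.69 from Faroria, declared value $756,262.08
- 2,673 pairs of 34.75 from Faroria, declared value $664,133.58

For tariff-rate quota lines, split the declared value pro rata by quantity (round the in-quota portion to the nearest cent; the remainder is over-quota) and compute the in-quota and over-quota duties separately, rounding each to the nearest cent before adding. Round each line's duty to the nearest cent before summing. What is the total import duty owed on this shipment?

$124,988.26

Line 1 (15.69, Faroria, 3,312 units, $756,262.08):
Base rate for 15.69 is 12% + $1.17/unit.
Origin Faroria qualifies under the Quenovia–Faroria agreement and 15.69 is covered: preferential rate 9% applies instead.
The additional-duty order on 15.69 targets Pelesta, not Faroria; it does not apply.
Duty = $756,262.08 × 9% = $68,063.59.
Line 2 (34.75, Faroria, 2,673 pairs, $664,133.58):
Code 34.75 is under a tariff-rate quota (threshold 1,082 pairs). In-quota: 1,082 pairs at 5%; over-quota: 1,591 pairs at 11%.
Pro-rata value split: in-quota = $664,133.58 × 1,082/2,673 = $268,833.72; over-quota = $664,133.58 − $268,833.72 = $395,299.86.
In-quota duty = $268,833.72 × 5% = $13,441.69. Over-quota duty = $395,299.86 × 11% = $43,482.98.
Line duty = $13,441.69 + $43,482.98 = $56,924.67.
Total = $68,063.59 + $56,924.67 = $124,988.26.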